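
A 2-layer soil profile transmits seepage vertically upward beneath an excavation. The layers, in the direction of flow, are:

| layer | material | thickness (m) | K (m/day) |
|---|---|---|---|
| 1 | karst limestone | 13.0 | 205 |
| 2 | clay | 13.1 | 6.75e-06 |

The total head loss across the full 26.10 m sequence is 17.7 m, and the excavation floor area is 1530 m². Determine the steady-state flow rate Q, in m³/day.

Flow is perpendicular to layering, so the layers act in series and the equivalent K is the thickness-weighted harmonic mean.
Total thickness L = 13.0 + 13.1 = 26.10 m.
Σ(b_i/K_i) = 13.0/205 + 13.1/6.75e-06 = 1.941e+06 d.
K_eq = L / Σ(b_i/K_i) = 26.10 / 1.941e+06 = 1.345e-05 m/day.
Q = K_eq · A · (Δh/L) = 1.345e-05 × 1530 × (17.7/26.10) = 0.01395 m³/day.

0.0140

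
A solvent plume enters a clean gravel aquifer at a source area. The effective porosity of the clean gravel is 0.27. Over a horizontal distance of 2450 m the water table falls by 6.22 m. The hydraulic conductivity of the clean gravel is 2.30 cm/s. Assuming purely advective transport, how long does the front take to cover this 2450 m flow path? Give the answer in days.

131

Convert K: 2.30 cm/s × 864 = 1987 m/day.
Hydraulic gradient i = Δh / L = 6.22 / 2450 = 0.002539.
Darcy flux q = K · i = 1987 × 0.002539 = 5.045 m/day.
Seepage velocity v = q / n_e = 5.045 / 0.27 = 18.69 m/day.
Travel time t = L / v = 2450 / 18.69 = 131.1 days.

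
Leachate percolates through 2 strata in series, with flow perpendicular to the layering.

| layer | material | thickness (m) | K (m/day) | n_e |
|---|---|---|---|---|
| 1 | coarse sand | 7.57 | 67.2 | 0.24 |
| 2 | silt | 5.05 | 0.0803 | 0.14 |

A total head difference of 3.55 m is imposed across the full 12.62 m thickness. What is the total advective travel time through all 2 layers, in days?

With flow normal to the layers, continuity requires the same specific discharge q through every layer.
Σ(b_i/K_i) = 7.57/67.2 + 5.05/0.0803 = 63.00 d.
q = Δh / Σ(b_i/K_i) = 3.55 / 63.00 = 0.05635 m/day.
In each layer the seepage velocity is v_i = q/n_i, so the layer transit time is t_i = b_i·n_i / q:
  layer 1 (coarse sand): t_1 = 7.57 × 0.24 / 0.05635 = 32.24 d
  layer 2 (silt): t_2 = 5.05 × 0.14 / 0.05635 = 12.55 d
Total t = Σ t_i = 44.79 days.

44.8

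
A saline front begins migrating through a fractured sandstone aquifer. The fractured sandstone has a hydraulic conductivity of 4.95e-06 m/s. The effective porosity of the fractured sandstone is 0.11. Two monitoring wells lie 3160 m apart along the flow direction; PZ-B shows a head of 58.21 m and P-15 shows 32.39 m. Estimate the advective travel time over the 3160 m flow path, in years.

272

Convert K: 4.95e-06 m/s × 86400 = 0.4277 m/day.
Hydraulic gradient i = (58.21 − 32.39) / 3160 = 25.82 / 3160 = 0.008171.
Darcy flux q = K · i = 0.4277 × 0.008171 = 0.003495 m/day.
Seepage velocity v = q / n_e = 0.003495 / 0.11 = 0.03177 m/day.
Travel time t = L / v = 3160 / 0.03177 = 99470 days = 272.3 years.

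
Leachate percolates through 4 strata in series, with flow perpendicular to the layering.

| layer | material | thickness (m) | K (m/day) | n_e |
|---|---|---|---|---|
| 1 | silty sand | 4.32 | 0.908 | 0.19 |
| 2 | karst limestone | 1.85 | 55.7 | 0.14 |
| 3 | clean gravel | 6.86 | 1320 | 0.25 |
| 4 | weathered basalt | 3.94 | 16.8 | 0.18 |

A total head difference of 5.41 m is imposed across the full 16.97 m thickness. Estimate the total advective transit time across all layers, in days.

With flow normal to the layers, continuity requires the same specific discharge q through every layer.
Σ(b_i/K_i) = 4.32/0.908 + 1.85/55.7 + 6.86/1320 + 3.94/16.8 = 5.031 d.
q = Δh / Σ(b_i/K_i) = 5.41 / 5.031 = 1.075 m/day.
In each layer the seepage velocity is v_i = q/n_i, so the layer transit time is t_i = b_i·n_i / q:
  layer 1 (silty sand): t_1 = 4.32 × 0.19 / 1.075 = 0.7632 d
  layer 2 (karst limestone): t_2 = 1.85 × 0.14 / 1.075 = 0.2408 d
  layer 3 (clean gravel): t_3 = 6.86 × 0.25 / 1.075 = 1.595 d
  layer 4 (weathered basalt): t_4 = 3.94 × 0.18 / 1.075 = 0.6595 d
Total t = Σ t_i = 3.258 days.

3.26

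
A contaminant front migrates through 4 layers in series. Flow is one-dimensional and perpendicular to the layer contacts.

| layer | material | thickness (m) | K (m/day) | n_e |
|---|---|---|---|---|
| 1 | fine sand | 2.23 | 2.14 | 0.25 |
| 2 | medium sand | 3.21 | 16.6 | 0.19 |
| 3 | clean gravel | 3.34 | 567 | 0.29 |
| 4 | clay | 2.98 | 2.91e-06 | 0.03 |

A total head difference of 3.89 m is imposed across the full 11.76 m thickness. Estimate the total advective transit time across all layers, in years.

1600

With flow normal to the layers, continuity requires the same specific discharge q through every layer.
Σ(b_i/K_i) = 2.23/2.14 + 3.21/16.6 + 3.34/567 + 2.98/2.91e-06 = 1.024e+06 d.
q = Δh / Σ(b_i/K_i) = 3.89 / 1.024e+06 = 3.799e-06 m/day.
In each layer the seepage velocity is v_i = q/n_i, so the layer transit time is t_i = b_i·n_i / q:
  layer 1 (fine sand): t_1 = 2.23 × 0.25 / 3.799e-06 = 1.468e+05 d
  layer 2 (medium sand): t_2 = 3.21 × 0.19 / 3.799e-06 = 1.606e+05 d
  layer 3 (clean gravel): t_3 = 3.34 × 0.29 / 3.799e-06 = 2.550e+05 d
  layer 4 (clay): t_4 = 2.98 × 0.03 / 3.799e-06 = 23535 d
Total t = Σ t_i = 5.858e+05 days = 1604 years.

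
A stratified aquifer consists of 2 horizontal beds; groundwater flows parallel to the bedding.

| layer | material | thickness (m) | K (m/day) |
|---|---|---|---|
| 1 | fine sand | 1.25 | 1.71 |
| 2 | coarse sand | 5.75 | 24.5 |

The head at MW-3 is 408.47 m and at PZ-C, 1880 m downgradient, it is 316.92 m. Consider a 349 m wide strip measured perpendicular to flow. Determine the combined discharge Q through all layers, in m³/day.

2430

Flow is parallel to layering, so each bed carries its own Darcy discharge and the transmissivities add.
Σ(K_i·b_i) = 1.71×1.25 + 24.5×5.75 = 143.0 m²/day.
Hydraulic gradient i = (408.47 − 316.92) / 1880 = 91.55 / 1880 = 0.04870.
Q = Σ(K_i·b_i) · W · i = 143.0 × 349 × 0.04870 = 2431 m³/day.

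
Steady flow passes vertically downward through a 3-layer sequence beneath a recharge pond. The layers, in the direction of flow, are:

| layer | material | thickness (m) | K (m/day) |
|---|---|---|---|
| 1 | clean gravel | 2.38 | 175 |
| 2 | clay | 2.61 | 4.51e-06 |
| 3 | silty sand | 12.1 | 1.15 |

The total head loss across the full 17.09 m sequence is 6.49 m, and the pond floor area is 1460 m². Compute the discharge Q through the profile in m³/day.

0.0164

Flow is perpendicular to layering, so the layers act in series and the equivalent K is the thickness-weighted harmonic mean.
Total thickness L = 2.38 + 2.61 + 12.1 = 17.09 m.
Σ(b_i/K_i) = 2.38/175 + 2.61/4.51e-06 + 12.1/1.15 = 5.787e+05 d.
K_eq = L / Σ(b_i/K_i) = 17.09 / 5.787e+05 = 2.953e-05 m/day.
Q = K_eq · A · (Δh/L) = 2.953e-05 × 1460 × (6.49/17.09) = 0.01637 m³/day.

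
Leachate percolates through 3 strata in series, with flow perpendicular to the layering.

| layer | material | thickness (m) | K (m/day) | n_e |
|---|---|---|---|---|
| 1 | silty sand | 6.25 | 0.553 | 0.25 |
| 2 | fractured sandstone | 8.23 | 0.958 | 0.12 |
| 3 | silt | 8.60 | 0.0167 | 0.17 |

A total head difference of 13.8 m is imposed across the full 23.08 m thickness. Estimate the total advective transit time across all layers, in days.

With flow normal to the layers, continuity requires the same specific discharge q through every layer.
Σ(b_i/K_i) = 6.25/0.553 + 8.23/0.958 + 8.60/0.0167 = 534.9 d.
q = Δh / Σ(b_i/K_i) = 13.8 / 534.9 = 0.02580 m/day.
In each layer the seepage velocity is v_i = q/n_i, so the layer transit time is t_i = b_i·n_i / q:
  layer 1 (silty sand): t_1 = 6.25 × 0.25 / 0.02580 = 60.56 d
  layer 2 (fractured sandstone): t_2 = 8.23 × 0.12 / 0.02580 = 38.28 d
  layer 3 (silt): t_3 = 8.60 × 0.17 / 0.02580 = 56.66 d
Total t = Σ t_i = 155.5 days.

156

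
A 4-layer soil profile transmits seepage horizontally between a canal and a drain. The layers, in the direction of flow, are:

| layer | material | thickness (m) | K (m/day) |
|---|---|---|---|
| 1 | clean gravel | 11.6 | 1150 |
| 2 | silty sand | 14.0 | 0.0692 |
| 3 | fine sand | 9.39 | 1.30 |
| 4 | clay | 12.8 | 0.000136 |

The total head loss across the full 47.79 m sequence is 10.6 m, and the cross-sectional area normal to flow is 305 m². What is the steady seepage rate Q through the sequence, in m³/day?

0.0343

Flow is perpendicular to layering, so the layers act in series and the equivalent K is the thickness-weighted harmonic mean.
Total thickness L = 11.6 + 14.0 + 9.39 + 12.8 = 47.79 m.
Σ(b_i/K_i) = 11.6/1150 + 14.0/0.0692 + 9.39/1.30 + 12.8/0.000136 = 94327 d.
K_eq = L / Σ(b_i/K_i) = 47.79 / 94327 = 0.0005066 m/day.
Q = K_eq · A · (Δh/L) = 0.0005066 × 305 × (10.6/47.79) = 0.03427 m³/day.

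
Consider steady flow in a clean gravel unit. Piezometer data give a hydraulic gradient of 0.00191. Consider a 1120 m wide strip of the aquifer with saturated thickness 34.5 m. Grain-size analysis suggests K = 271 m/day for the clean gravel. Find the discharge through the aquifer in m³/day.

20000

Cross-sectional area A = 1120 × 34.5 = 38640 m².
Hydraulic gradient i = 0.00191.
Darcy's law: Q = K · A · i = 271.0 × 38640 × 0.001910 = 20000 m³/day.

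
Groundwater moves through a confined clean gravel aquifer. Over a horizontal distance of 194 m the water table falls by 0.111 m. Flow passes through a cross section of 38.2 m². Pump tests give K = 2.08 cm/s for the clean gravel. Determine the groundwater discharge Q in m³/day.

Convert K: 2.08 cm/s × 864 = 1797 m/day.
Hydraulic gradient i = Δh / L = 0.111 / 194 = 0.0005722.
Darcy's law: Q = K · A · i = 1797 × 38.20 × 0.0005722 = 39.28 m³/day.

39.3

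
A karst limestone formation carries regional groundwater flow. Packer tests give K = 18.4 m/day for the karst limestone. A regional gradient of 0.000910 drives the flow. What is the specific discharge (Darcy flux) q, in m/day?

Hydraulic gradient i = 0.000910.
Specific discharge q = K · i = 18.40 × 0.0009100 = 0.01674 m/day.

0.0167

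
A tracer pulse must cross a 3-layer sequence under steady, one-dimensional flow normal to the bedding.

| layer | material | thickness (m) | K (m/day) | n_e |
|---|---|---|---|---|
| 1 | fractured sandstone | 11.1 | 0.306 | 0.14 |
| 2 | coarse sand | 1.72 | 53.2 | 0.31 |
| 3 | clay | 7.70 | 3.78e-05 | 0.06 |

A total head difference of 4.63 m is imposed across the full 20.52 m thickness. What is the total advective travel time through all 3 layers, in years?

307

With flow normal to the layers, continuity requires the same specific discharge q through every layer.
Σ(b_i/K_i) = 11.1/0.306 + 1.72/53.2 + 7.70/3.78e-05 = 2.037e+05 d.
q = Δh / Σ(b_i/K_i) = 4.63 / 2.037e+05 = 2.273e-05 m/day.
In each layer the seepage velocity is v_i = q/n_i, so the layer transit time is t_i = b_i·n_i / q:
  layer 1 (fractured sandstone): t_1 = 11.1 × 0.14 / 2.273e-05 = 68383 d
  layer 2 (coarse sand): t_2 = 1.72 × 0.31 / 2.273e-05 = 23463 d
  layer 3 (clay): t_3 = 7.70 × 0.06 / 2.273e-05 = 20330 d
Total t = Σ t_i = 1.122e+05 days = 307.1 years.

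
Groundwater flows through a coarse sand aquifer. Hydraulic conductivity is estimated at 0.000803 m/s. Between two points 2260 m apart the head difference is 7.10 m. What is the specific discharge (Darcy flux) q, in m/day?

0.218

Convert K: 0.000803 m/s × 86400 = 69.38 m/day.
Hydraulic gradient i = Δh / L = 7.10 / 2260 = 0.003142.
Specific discharge q = K · i = 69.38 × 0.003142 = 0.2180 m/day.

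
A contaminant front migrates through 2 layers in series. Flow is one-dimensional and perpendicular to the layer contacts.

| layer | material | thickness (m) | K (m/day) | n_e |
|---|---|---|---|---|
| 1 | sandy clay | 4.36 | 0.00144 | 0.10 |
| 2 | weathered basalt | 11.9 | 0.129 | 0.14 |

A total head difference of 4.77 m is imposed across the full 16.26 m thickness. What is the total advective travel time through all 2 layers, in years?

With flow normal to the layers, continuity requires the same specific discharge q through every layer.
Σ(b_i/K_i) = 4.36/0.00144 + 11.9/0.129 = 3120 d.
q = Δh / Σ(b_i/K_i) = 4.77 / 3120 = 0.001529 m/day.
In each layer the seepage velocity is v_i = q/n_i, so the layer transit time is t_i = b_i·n_i / q:
  layer 1 (sandy clay): t_1 = 4.36 × 0.10 / 0.001529 = 285.2 d
  layer 2 (weathered basalt): t_2 = 11.9 × 0.14 / 0.001529 = 1090 d
Total t = Σ t_i = 1375 days = 3.764 years.

3.76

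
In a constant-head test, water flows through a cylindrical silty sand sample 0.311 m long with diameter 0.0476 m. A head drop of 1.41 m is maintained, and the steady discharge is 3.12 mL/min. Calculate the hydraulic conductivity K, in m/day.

0.557

Cross-sectional area A = π·(d/2)² = π × (0.0476/2)² = 0.001780 m².
Convert discharge: 3.12 mL/min = 5.200e-08 m³/s.
Darcy's law rearranged: K = Q·L / (A·Δh) = 5.200e-08 × 0.311 / (0.001780 × 1.41) = 6.445e-06 m/s = 0.5569 m/day.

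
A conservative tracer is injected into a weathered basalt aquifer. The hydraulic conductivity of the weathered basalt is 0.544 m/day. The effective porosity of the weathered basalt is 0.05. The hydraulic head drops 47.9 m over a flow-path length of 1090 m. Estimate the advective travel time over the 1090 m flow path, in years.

Hydraulic gradient i = Δh / L = 47.9 / 1090 = 0.04394.
Darcy flux q = K · i = 0.5440 × 0.04394 = 0.02391 m/day.
Seepage velocity v = q / n_e = 0.02391 / 0.05 = 0.4781 m/day.
Travel time t = L / v = 1090 / 0.4781 = 2280 days = 6.242 years.

6.24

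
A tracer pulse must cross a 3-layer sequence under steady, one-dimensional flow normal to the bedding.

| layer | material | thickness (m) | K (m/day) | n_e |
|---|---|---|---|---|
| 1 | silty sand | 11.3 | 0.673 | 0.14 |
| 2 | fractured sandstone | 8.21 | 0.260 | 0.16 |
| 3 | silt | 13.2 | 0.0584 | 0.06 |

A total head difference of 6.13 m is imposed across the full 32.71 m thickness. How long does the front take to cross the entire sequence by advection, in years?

0.452

With flow normal to the layers, continuity requires the same specific discharge q through every layer.
Σ(b_i/K_i) = 11.3/0.673 + 8.21/0.260 + 13.2/0.0584 = 274.4 d.
q = Δh / Σ(b_i/K_i) = 6.13 / 274.4 = 0.02234 m/day.
In each layer the seepage velocity is v_i = q/n_i, so the layer transit time is t_i = b_i·n_i / q:
  layer 1 (silty sand): t_1 = 11.3 × 0.14 / 0.02234 = 70.81 d
  layer 2 (fractured sandstone): t_2 = 8.21 × 0.16 / 0.02234 = 58.80 d
  layer 3 (silt): t_3 = 13.2 × 0.06 / 0.02234 = 35.45 d
Total t = Σ t_i = 165.1 days = 0.4519 years.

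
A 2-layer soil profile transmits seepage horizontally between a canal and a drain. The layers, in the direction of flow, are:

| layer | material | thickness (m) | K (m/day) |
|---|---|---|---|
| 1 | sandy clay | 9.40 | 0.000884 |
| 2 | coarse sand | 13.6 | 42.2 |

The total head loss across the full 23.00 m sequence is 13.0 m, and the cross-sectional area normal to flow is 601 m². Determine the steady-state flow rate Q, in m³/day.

Flow is perpendicular to layering, so the layers act in series and the equivalent K is the thickness-weighted harmonic mean.
Total thickness L = 9.40 + 13.6 = 23.00 m.
Σ(b_i/K_i) = 9.40/0.000884 + 13.6/42.2 = 10634 d.
K_eq = L / Σ(b_i/K_i) = 23.00 / 10634 = 0.002163 m/day.
Q = K_eq · A · (Δh/L) = 0.002163 × 601 × (13.0/23.00) = 0.7347 m³/day.

0.735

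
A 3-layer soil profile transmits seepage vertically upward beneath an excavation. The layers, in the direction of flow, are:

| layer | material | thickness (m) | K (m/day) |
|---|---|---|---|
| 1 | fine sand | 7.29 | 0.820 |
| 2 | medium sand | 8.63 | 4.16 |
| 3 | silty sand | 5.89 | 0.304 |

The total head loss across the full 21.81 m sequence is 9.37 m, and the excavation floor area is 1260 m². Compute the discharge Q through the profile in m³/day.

389

Flow is perpendicular to layering, so the layers act in series and the equivalent K is the thickness-weighted harmonic mean.
Total thickness L = 7.29 + 8.63 + 5.89 = 21.81 m.
Σ(b_i/K_i) = 7.29/0.820 + 8.63/4.16 + 5.89/0.304 = 30.34 d.
K_eq = L / Σ(b_i/K_i) = 21.81 / 30.34 = 0.7189 m/day.
Q = K_eq · A · (Δh/L) = 0.7189 × 1260 × (9.37/21.81) = 389.1 m³/day.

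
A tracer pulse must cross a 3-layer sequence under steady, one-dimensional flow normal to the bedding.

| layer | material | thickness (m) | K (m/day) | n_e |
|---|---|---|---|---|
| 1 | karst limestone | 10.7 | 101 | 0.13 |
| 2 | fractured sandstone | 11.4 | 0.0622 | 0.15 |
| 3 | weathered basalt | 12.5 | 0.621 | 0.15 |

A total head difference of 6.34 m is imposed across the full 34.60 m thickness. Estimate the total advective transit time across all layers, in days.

160

With flow normal to the layers, continuity requires the same specific discharge q through every layer.
Σ(b_i/K_i) = 10.7/101 + 11.4/0.0622 + 12.5/0.621 = 203.5 d.
q = Δh / Σ(b_i/K_i) = 6.34 / 203.5 = 0.03115 m/day.
In each layer the seepage velocity is v_i = q/n_i, so the layer transit time is t_i = b_i·n_i / q:
  layer 1 (karst limestone): t_1 = 10.7 × 0.13 / 0.03115 = 44.65 d
  layer 2 (fractured sandstone): t_2 = 11.4 × 0.15 / 0.03115 = 54.89 d
  layer 3 (weathered basalt): t_3 = 12.5 × 0.15 / 0.03115 = 60.19 d
Total t = Σ t_i = 159.7 days.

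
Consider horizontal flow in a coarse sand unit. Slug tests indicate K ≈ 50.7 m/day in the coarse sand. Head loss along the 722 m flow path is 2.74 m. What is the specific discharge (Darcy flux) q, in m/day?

0.192

Hydraulic gradient i = Δh / L = 2.74 / 722 = 0.003795.
Specific discharge q = K · i = 50.70 × 0.003795 = 0.1924 m/day.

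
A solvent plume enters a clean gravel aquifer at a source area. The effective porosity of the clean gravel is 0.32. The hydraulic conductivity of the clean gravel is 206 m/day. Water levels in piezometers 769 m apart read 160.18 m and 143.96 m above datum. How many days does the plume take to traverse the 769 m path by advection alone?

56.6

Hydraulic gradient i = (160.18 − 143.96) / 769 = 16.22 / 769 = 0.02109.
Darcy flux q = K · i = 206.0 × 0.02109 = 4.345 m/day.
Seepage velocity v = q / n_e = 4.345 / 0.32 = 13.58 m/day.
Travel time t = L / v = 769 / 13.58 = 56.63 days.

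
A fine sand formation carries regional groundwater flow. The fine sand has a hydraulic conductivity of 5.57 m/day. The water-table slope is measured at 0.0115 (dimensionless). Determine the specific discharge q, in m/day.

0.0641

Hydraulic gradient i = 0.0115.
Specific discharge q = K · i = 5.570 × 0.01150 = 0.06406 m/day.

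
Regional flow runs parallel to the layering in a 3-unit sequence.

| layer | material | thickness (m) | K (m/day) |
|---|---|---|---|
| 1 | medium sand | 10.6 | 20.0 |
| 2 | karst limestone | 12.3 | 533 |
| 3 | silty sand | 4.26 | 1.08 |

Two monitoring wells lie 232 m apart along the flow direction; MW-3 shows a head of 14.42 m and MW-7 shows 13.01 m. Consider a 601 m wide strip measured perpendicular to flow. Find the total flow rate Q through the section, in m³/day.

24700

Flow is parallel to layering, so each bed carries its own Darcy discharge and the transmissivities add.
Σ(K_i·b_i) = 20.0×10.6 + 533×12.3 + 1.08×4.26 = 6773 m²/day.
Hydraulic gradient i = (14.42 − 13.01) / 232 = 1.41 / 232 = 0.006078.
Q = Σ(K_i·b_i) · W · i = 6773 × 601 × 0.006078 = 24737 m³/day.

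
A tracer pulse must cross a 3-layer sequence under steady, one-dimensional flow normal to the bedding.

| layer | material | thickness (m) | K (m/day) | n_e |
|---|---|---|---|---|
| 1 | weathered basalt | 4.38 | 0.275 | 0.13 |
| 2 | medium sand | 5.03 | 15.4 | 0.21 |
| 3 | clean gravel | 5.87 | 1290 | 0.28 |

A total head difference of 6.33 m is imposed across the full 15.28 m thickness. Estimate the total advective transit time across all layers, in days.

With flow normal to the layers, continuity requires the same specific discharge q through every layer.
Σ(b_i/K_i) = 4.38/0.275 + 5.03/15.4 + 5.87/1290 = 16.26 d.
q = Δh / Σ(b_i/K_i) = 6.33 / 16.26 = 0.3893 m/day.
In each layer the seepage velocity is v_i = q/n_i, so the layer transit time is t_i = b_i·n_i / q:
  layer 1 (weathered basalt): t_1 = 4.38 × 0.13 / 0.3893 = 1.462 d
  layer 2 (medium sand): t_2 = 5.03 × 0.21 / 0.3893 = 2.713 d
  layer 3 (clean gravel): t_3 = 5.87 × 0.28 / 0.3893 = 4.222 d
Total t = Σ t_i = 8.397 days.

8.40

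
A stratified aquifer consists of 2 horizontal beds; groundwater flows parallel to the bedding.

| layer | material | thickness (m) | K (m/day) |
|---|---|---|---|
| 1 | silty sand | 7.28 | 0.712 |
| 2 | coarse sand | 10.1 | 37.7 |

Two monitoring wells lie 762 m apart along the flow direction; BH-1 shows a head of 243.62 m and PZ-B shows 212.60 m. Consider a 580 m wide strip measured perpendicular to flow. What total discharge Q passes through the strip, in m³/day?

Flow is parallel to layering, so each bed carries its own Darcy discharge and the transmissivities add.
Σ(K_i·b_i) = 0.712×7.28 + 37.7×10.1 = 386.0 m²/day.
Hydraulic gradient i = (243.62 − 212.60) / 762 = 31.02 / 762 = 0.04071.
Q = Σ(K_i·b_i) · W · i = 386.0 × 580 × 0.04071 = 9113 m³/day.

9110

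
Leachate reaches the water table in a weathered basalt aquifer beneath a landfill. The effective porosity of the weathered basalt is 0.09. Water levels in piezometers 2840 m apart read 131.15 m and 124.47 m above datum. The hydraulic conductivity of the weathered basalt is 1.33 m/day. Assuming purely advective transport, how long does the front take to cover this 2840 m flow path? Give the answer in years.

224

Hydraulic gradient i = (131.15 − 124.47) / 2840 = 6.68 / 2840 = 0.002352.
Darcy flux q = K · i = 1.330 × 0.002352 = 0.003128 m/day.
Seepage velocity v = q / n_e = 0.003128 / 0.09 = 0.03476 m/day.
Travel time t = L / v = 2840 / 0.03476 = 81705 days = 223.7 years.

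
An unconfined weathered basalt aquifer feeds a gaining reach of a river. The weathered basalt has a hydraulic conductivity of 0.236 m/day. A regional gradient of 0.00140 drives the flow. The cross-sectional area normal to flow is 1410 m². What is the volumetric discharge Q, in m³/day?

Hydraulic gradient i = 0.00140.
Darcy's law: Q = K · A · i = 0.2360 × 1410 × 0.001400 = 0.4659 m³/day.

0.466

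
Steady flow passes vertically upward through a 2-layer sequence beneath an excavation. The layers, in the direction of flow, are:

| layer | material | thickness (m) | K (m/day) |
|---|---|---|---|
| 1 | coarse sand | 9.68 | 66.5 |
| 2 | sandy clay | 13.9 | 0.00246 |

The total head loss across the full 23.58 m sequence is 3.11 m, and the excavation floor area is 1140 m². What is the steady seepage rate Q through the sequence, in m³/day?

Flow is perpendicular to layering, so the layers act in series and the equivalent K is the thickness-weighted harmonic mean.
Total thickness L = 9.68 + 13.9 = 23.58 m.
Σ(b_i/K_i) = 9.68/66.5 + 13.9/0.00246 = 5651 d.
K_eq = L / Σ(b_i/K_i) = 23.58 / 5651 = 0.004173 m/day.
Q = K_eq · A · (Δh/L) = 0.004173 × 1140 × (3.11/23.58) = 0.6274 m³/day.

0.627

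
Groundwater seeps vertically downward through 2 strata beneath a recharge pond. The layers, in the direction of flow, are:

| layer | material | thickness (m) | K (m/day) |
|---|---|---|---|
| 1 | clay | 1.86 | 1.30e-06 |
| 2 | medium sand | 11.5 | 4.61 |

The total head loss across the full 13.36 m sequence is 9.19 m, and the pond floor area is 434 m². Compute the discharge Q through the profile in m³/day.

Flow is perpendicular to layering, so the layers act in series and the equivalent K is the thickness-weighted harmonic mean.
Total thickness L = 1.86 + 11.5 = 13.36 m.
Σ(b_i/K_i) = 1.86/1.30e-06 + 11.5/4.61 = 1.431e+06 d.
K_eq = L / Σ(b_i/K_i) = 13.36 / 1.431e+06 = 9.338e-06 m/day.
Q = K_eq · A · (Δh/L) = 9.338e-06 × 434 × (9.19/13.36) = 0.002788 m³/day.

0.00279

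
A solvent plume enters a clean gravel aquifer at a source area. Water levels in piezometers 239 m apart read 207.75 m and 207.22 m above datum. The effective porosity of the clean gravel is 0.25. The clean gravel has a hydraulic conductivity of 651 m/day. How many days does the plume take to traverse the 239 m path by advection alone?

41.4

Hydraulic gradient i = (207.75 − 207.22) / 239 = 0.53 / 239 = 0.002218.
Darcy flux q = K · i = 651.0 × 0.002218 = 1.444 m/day.
Seepage velocity v = q / n_e = 1.444 / 0.25 = 5.775 m/day.
Travel time t = L / v = 239 / 5.775 = 41.39 days.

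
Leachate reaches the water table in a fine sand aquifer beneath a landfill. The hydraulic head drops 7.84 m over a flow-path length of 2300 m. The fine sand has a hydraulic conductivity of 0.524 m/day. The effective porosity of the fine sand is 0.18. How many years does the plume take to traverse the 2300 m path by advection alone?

Hydraulic gradient i = Δh / L = 7.84 / 2300 = 0.003409.
Darcy flux q = K · i = 0.5240 × 0.003409 = 0.001786 m/day.
Seepage velocity v = q / n_e = 0.001786 / 0.18 = 0.009923 m/day.
Travel time t = L / v = 2300 / 0.009923 = 2.318e+05 days = 634.6 years.

635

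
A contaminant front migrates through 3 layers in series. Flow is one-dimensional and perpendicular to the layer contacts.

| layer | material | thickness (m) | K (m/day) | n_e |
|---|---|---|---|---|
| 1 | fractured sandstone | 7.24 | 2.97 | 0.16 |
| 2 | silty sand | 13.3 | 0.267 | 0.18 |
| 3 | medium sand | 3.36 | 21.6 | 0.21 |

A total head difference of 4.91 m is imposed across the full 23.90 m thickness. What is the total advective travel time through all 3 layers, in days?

With flow normal to the layers, continuity requires the same specific discharge q through every layer.
Σ(b_i/K_i) = 7.24/2.97 + 13.3/0.267 + 3.36/21.6 = 52.41 d.
q = Δh / Σ(b_i/K_i) = 4.91 / 52.41 = 0.09369 m/day.
In each layer the seepage velocity is v_i = q/n_i, so the layer transit time is t_i = b_i·n_i / q:
  layer 1 (fractured sandstone): t_1 = 7.24 × 0.16 / 0.09369 = 12.36 d
  layer 2 (silty sand): t_2 = 13.3 × 0.18 / 0.09369 = 25.55 d
  layer 3 (medium sand): t_3 = 3.36 × 0.21 / 0.09369 = 7.531 d
Total t = Σ t_i = 45.45 days.

45.4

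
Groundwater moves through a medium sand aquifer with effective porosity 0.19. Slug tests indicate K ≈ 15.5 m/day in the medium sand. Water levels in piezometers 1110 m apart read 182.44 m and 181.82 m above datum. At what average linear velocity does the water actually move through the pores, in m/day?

Hydraulic gradient i = (182.44 − 181.82) / 1110 = 0.62 / 1110 = 0.0005586.
Darcy flux q = K · i = 15.50 × 0.0005586 = 0.008658 m/day.
Seepage velocity v = q / n_e = 0.008658 / 0.19 = 0.04557 m/day.

0.0456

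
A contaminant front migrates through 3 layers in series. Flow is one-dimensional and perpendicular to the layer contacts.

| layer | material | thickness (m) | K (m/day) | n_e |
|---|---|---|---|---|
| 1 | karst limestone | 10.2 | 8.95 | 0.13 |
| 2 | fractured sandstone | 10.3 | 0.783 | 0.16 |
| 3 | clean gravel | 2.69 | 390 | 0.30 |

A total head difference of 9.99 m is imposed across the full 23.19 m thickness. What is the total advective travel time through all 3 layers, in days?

With flow normal to the layers, continuity requires the same specific discharge q through every layer.
Σ(b_i/K_i) = 10.2/8.95 + 10.3/0.783 + 2.69/390 = 14.30 d.
q = Δh / Σ(b_i/K_i) = 9.99 / 14.30 = 0.6985 m/day.
In each layer the seepage velocity is v_i = q/n_i, so the layer transit time is t_i = b_i·n_i / q:
  layer 1 (karst limestone): t_1 = 10.2 × 0.13 / 0.6985 = 1.898 d
  layer 2 (fractured sandstone): t_2 = 10.3 × 0.16 / 0.6985 = 2.359 d
  layer 3 (clean gravel): t_3 = 2.69 × 0.30 / 0.6985 = 1.155 d
Total t = Σ t_i = 5.413 days.

5.41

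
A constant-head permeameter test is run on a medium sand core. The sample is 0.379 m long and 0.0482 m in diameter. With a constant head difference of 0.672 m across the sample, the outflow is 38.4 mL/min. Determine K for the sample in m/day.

Cross-sectional area A = π·(d/2)² = π × (0.0482/2)² = 0.001825 m².
Convert discharge: 38.4 mL/min = 6.400e-07 m³/s.
Darcy's law rearranged: K = Q·L / (A·Δh) = 6.400e-07 × 0.379 / (0.001825 × 0.672) = 0.0001978 m/s = 17.09 m/day.

17.1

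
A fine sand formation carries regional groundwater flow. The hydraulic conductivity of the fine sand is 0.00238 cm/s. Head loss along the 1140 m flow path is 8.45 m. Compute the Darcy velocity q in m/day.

0.0152

Convert K: 0.00238 cm/s × 864 = 2.056 m/day.
Hydraulic gradient i = Δh / L = 8.45 / 1140 = 0.007412.
Specific discharge q = K · i = 2.056 × 0.007412 = 0.01524 m/day.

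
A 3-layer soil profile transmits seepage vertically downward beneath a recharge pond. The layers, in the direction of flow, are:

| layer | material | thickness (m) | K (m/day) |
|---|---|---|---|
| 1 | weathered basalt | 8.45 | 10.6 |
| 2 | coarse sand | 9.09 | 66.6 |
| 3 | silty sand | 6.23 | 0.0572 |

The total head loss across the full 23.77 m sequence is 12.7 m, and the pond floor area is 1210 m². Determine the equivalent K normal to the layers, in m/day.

0.216

Flow is perpendicular to layering, so the layers act in series and the equivalent K is the thickness-weighted harmonic mean.
Total thickness L = 8.45 + 9.09 + 6.23 = 23.77 m.
Σ(b_i/K_i) = 8.45/10.6 + 9.09/66.6 + 6.23/0.0572 = 109.8 d.
K_eq = L / Σ(b_i/K_i) = 23.77 / 109.8 = 0.2164 m/day.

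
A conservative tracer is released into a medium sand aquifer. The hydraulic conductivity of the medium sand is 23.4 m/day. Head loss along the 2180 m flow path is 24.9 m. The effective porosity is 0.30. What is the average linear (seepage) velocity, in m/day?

0.891

Hydraulic gradient i = Δh / L = 24.9 / 2180 = 0.01142.
Darcy flux q = K · i = 23.40 × 0.01142 = 0.2673 m/day.
Seepage velocity v = q / n_e = 0.2673 / 0.30 = 0.8909 m/day.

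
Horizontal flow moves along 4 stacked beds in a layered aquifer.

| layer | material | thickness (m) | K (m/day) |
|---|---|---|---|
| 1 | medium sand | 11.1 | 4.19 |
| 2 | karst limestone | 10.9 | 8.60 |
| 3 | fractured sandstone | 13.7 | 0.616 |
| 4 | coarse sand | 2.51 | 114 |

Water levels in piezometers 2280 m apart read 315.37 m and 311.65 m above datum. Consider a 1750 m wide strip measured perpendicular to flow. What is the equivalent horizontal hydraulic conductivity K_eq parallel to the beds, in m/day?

11.4

Flow is parallel to layering, so each bed carries its own Darcy discharge and the transmissivities add.
Σ(K_i·b_i) = 4.19×11.1 + 8.60×10.9 + 0.616×13.7 + 114×2.51 = 434.8 m²/day.
Total thickness b = 38.21 m, so K_eq = Σ(K_i·b_i)/b = 11.38 m/day.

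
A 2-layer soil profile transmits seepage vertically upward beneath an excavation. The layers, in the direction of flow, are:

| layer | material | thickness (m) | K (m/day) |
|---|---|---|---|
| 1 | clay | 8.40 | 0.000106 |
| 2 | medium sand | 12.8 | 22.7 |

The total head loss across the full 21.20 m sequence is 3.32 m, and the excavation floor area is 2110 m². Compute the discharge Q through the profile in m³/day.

0.0884

Flow is perpendicular to layering, so the layers act in series and the equivalent K is the thickness-weighted harmonic mean.
Total thickness L = 8.40 + 12.8 = 21.20 m.
Σ(b_i/K_i) = 8.40/0.000106 + 12.8/22.7 = 79246 d.
K_eq = L / Σ(b_i/K_i) = 21.20 / 79246 = 0.0002675 m/day.
Q = K_eq · A · (Δh/L) = 0.0002675 × 2110 × (3.32/21.20) = 0.08840 m³/day.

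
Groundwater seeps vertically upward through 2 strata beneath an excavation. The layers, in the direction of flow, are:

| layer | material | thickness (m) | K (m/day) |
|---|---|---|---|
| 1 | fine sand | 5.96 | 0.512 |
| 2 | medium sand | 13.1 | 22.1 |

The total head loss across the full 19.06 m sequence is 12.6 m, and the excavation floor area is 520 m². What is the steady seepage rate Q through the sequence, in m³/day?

Flow is perpendicular to layering, so the layers act in series and the equivalent K is the thickness-weighted harmonic mean.
Total thickness L = 5.96 + 13.1 = 19.06 m.
Σ(b_i/K_i) = 5.96/0.512 + 13.1/22.1 = 12.23 d.
K_eq = L / Σ(b_i/K_i) = 19.06 / 12.23 = 1.558 m/day.
Q = K_eq · A · (Δh/L) = 1.558 × 520 × (12.6/19.06) = 535.6 m³/day.

536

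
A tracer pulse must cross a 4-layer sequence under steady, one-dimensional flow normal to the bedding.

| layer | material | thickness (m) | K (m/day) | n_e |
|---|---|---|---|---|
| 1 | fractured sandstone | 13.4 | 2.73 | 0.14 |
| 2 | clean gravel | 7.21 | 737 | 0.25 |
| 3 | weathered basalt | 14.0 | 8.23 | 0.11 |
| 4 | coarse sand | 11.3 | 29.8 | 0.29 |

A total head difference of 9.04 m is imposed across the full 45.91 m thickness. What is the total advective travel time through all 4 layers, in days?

With flow normal to the layers, continuity requires the same specific discharge q through every layer.
Σ(b_i/K_i) = 13.4/2.73 + 7.21/737 + 14.0/8.23 + 11.3/29.8 = 6.998 d.
q = Δh / Σ(b_i/K_i) = 9.04 / 6.998 = 1.292 m/day.
In each layer the seepage velocity is v_i = q/n_i, so the layer transit time is t_i = b_i·n_i / q:
  layer 1 (fractured sandstone): t_1 = 13.4 × 0.14 / 1.292 = 1.452 d
  layer 2 (clean gravel): t_2 = 7.21 × 0.25 / 1.292 = 1.395 d
  layer 3 (weathered basalt): t_3 = 14.0 × 0.11 / 1.292 = 1.192 d
  layer 4 (coarse sand): t_4 = 11.3 × 0.29 / 1.292 = 2.537 d
Total t = Σ t_i = 6.577 days.

6.58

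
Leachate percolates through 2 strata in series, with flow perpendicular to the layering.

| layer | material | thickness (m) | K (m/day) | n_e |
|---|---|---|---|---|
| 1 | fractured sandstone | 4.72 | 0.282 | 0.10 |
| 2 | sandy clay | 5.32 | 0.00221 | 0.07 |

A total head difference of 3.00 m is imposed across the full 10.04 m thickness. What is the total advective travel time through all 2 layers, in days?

682

With flow normal to the layers, continuity requires the same specific discharge q through every layer.
Σ(b_i/K_i) = 4.72/0.282 + 5.32/0.00221 = 2424 d.
q = Δh / Σ(b_i/K_i) = 3.00 / 2424 = 0.001238 m/day.
In each layer the seepage velocity is v_i = q/n_i, so the layer transit time is t_i = b_i·n_i / q:
  layer 1 (fractured sandstone): t_1 = 4.72 × 0.10 / 0.001238 = 381.4 d
  layer 2 (sandy clay): t_2 = 5.32 × 0.07 / 0.001238 = 300.9 d
Total t = Σ t_i = 682.3 days.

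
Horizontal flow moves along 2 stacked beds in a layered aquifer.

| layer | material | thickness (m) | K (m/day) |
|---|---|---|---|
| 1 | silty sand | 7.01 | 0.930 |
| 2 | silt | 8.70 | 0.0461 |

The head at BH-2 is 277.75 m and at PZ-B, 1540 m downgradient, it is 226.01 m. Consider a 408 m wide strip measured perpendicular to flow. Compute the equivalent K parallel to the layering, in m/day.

0.441

Flow is parallel to layering, so each bed carries its own Darcy discharge and the transmissivities add.
Σ(K_i·b_i) = 0.930×7.01 + 0.0461×8.70 = 6.920 m²/day.
Total thickness b = 15.71 m, so K_eq = Σ(K_i·b_i)/b = 0.4405 m/day.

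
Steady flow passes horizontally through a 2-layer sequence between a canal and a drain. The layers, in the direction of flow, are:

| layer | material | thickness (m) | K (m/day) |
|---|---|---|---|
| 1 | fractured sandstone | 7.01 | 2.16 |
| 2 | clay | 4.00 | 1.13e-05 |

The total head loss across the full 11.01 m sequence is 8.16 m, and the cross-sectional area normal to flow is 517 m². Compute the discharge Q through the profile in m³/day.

0.0119

Flow is perpendicular to layering, so the layers act in series and the equivalent K is the thickness-weighted harmonic mean.
Total thickness L = 7.01 + 4.00 = 11.01 m.
Σ(b_i/K_i) = 7.01/2.16 + 4.00/1.13e-05 = 3.540e+05 d.
K_eq = L / Σ(b_i/K_i) = 11.01 / 3.540e+05 = 3.110e-05 m/day.
Q = K_eq · A · (Δh/L) = 3.110e-05 × 517 × (8.16/11.01) = 0.01192 m³/day.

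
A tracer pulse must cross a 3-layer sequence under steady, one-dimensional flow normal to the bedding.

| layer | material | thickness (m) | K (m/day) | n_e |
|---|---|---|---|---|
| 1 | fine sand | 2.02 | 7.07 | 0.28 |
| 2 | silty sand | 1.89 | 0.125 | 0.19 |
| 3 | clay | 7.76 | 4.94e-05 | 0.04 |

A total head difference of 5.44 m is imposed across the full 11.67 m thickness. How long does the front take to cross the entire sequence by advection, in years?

97.7

With flow normal to the layers, continuity requires the same specific discharge q through every layer.
Σ(b_i/K_i) = 2.02/7.07 + 1.89/0.125 + 7.76/4.94e-05 = 1.571e+05 d.
q = Δh / Σ(b_i/K_i) = 5.44 / 1.571e+05 = 3.463e-05 m/day.
In each layer the seepage velocity is v_i = q/n_i, so the layer transit time is t_i = b_i·n_i / q:
  layer 1 (fine sand): t_1 = 2.02 × 0.28 / 3.463e-05 = 16334 d
  layer 2 (silty sand): t_2 = 1.89 × 0.19 / 3.463e-05 = 10370 d
  layer 3 (clay): t_3 = 7.76 × 0.04 / 3.463e-05 = 8964 d
Total t = Σ t_i = 35668 days = 97.65 years.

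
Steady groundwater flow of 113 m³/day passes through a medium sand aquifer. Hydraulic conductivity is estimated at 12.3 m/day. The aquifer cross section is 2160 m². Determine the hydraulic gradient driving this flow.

From Q = K·A·i, i = Q / (K·A) = 113 / (12.30 × 2160) = 0.004253.

0.00425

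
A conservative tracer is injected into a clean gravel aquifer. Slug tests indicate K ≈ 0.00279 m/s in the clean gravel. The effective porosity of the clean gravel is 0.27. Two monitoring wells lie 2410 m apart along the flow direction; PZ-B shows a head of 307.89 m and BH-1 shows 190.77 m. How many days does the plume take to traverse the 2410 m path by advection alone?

Convert K: 0.00279 m/s × 86400 = 241.1 m/day.
Hydraulic gradient i = (307.89 − 190.77) / 2410 = 117.12 / 2410 = 0.04860.
Darcy flux q = K · i = 241.1 × 0.04860 = 11.71 m/day.
Seepage velocity v = q / n_e = 11.71 / 0.27 = 43.39 m/day.
Travel time t = L / v = 2410 / 43.39 = 55.55 days.

55.5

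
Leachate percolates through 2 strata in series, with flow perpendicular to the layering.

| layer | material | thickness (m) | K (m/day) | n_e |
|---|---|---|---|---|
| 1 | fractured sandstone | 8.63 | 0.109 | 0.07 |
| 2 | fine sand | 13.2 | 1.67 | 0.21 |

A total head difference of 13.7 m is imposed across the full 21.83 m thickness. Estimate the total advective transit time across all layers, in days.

With flow normal to the layers, continuity requires the same specific discharge q through every layer.
Σ(b_i/K_i) = 8.63/0.109 + 13.2/1.67 = 87.08 d.
q = Δh / Σ(b_i/K_i) = 13.7 / 87.08 = 0.1573 m/day.
In each layer the seepage velocity is v_i = q/n_i, so the layer transit time is t_i = b_i·n_i / q:
  layer 1 (fractured sandstone): t_1 = 8.63 × 0.07 / 0.1573 = 3.840 d
  layer 2 (fine sand): t_2 = 13.2 × 0.21 / 0.1573 = 17.62 d
Total t = Σ t_i = 21.46 days.

21.5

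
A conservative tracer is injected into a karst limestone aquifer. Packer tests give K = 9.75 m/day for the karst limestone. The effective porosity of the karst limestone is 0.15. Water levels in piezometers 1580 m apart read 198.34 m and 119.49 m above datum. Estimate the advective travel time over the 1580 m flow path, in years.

1.33

Hydraulic gradient i = (198.34 − 119.49) / 1580 = 78.85 / 1580 = 0.04991.
Darcy flux q = K · i = 9.750 × 0.04991 = 0.4866 m/day.
Seepage velocity v = q / n_e = 0.4866 / 0.15 = 3.244 m/day.
Travel time t = L / v = 1580 / 3.244 = 487.1 days = 1.334 years.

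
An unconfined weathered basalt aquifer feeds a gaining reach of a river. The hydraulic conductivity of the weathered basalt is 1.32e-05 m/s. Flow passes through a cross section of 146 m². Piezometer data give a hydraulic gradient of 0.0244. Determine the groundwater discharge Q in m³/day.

4.06

Convert K: 1.32e-05 m/s × 86400 = 1.140 m/day.
Hydraulic gradient i = 0.0244.
Darcy's law: Q = K · A · i = 1.140 × 146.0 × 0.02440 = 4.063 m³/day.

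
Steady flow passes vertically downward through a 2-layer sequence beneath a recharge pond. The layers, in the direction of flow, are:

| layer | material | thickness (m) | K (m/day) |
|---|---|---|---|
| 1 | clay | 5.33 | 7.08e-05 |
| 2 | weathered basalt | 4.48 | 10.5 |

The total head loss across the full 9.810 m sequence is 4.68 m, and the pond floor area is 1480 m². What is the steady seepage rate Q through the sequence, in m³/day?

0.0920

Flow is perpendicular to layering, so the layers act in series and the equivalent K is the thickness-weighted harmonic mean.
Total thickness L = 5.33 + 4.48 = 9.810 m.
Σ(b_i/K_i) = 5.33/7.08e-05 + 4.48/10.5 = 75283 d.
K_eq = L / Σ(b_i/K_i) = 9.810 / 75283 = 0.0001303 m/day.
Q = K_eq · A · (Δh/L) = 0.0001303 × 1480 × (4.68/9.810) = 0.09200 m³/day.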